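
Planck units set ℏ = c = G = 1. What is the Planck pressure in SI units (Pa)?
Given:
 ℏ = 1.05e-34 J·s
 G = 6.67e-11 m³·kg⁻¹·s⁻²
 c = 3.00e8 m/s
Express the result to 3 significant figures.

4.68e113 Pa

From ℏ = c = G = 1 the pressure scale is p_P = c⁷/(ℏG²).
  = 2.19e59 / 4.67e-55
  = 4.68e113 Pa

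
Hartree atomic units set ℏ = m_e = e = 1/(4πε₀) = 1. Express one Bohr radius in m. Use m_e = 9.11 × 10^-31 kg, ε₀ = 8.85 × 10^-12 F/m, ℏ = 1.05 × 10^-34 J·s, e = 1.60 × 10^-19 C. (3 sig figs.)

The unique combination of the constants set to 1 with dimensions of length is a₀ = 4πε₀ℏ²/(m_e e²).
  = 1.23 × 10^-78 / 2.33 × 10^-68
  = 5.26 × 10^-11 m

5.26 × 10^-11 m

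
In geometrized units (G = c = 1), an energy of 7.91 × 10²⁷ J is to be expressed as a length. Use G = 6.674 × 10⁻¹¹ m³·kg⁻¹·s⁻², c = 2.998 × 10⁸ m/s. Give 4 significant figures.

6.535 × 10⁻¹⁷ m

Energy → length via G/c⁴.
7.91 × 10²⁷ J × (G/c⁴) = 6.535 × 10⁻¹⁷ m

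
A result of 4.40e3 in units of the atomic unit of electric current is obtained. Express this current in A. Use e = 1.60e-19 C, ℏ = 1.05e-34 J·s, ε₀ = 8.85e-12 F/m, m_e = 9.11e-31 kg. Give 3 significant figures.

One atomic unit of electric current: I_au = e E_h/ℏ = m_e e⁵/((4πε₀)²ℏ³) = 6.67e-3 A.
4.40e3 × 6.67e-3 A = 29.4 A

29.4 A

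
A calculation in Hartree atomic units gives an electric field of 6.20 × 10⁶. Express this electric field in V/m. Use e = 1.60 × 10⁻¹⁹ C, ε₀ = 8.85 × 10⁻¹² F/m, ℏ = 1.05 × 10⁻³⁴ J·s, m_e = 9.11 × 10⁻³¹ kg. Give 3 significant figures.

One atomic unit of electric field: E_au = E_h/(e a₀) = m_e²e⁵/((4πε₀)³ℏ⁴) = 5.20 × 10¹¹ V/m.
6.20 × 10⁶ × 5.20 × 10¹¹ V/m = 3.23 × 10¹⁸ V/m

3.23 × 10¹⁸ V/m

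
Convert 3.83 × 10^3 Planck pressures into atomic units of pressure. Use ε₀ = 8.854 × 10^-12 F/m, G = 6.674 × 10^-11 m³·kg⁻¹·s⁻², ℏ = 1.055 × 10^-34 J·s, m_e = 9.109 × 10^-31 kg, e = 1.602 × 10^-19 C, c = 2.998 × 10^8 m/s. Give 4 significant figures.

Planck pressure: p_P = c⁷/(ℏG²) = 4.632 × 10^113 Pa
atomic unit of pressure: P_au = E_h/a₀³ = m_e⁴e¹⁰/((4πε₀)⁵ℏ⁸) = 2.929 × 10^13 Pa
3.83 × 10^3 × 4.632 × 10^113 / 2.929 × 10^13 = 6.057 × 10^103

6.057 × 10^103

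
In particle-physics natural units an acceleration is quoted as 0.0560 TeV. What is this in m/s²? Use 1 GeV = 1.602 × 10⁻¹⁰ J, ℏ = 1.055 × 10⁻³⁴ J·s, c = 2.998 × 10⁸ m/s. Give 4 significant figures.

Acceleration is [L]/[T]² = c·[E]/ℏ.
1 GeV → c/ℏ × (1 GeV in J) = 4.552 × 10³² m/s².
Convert the energy scale: 0.0560 TeV = 56 GeV.
Result: 56 × 4.552 × 10³² = 2.549 × 10³⁴ m/s².

2.549 × 10³⁴ m/s²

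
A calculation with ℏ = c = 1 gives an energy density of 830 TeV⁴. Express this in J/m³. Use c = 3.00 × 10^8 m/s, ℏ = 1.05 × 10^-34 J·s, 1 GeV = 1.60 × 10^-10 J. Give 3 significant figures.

[E]/[L]³ = [E]⁴/(ℏc)³; restore (ℏc)⁻³.
1 GeV⁴ → 1/(ℏc)³ × (1 GeV in J)⁴ = 2.10 × 10^37 J/m³.
Convert the energy scale: 830 TeV⁴ = 8.30 × 10^14 GeV⁴.
Result: 8.30 × 10^14 × 2.10 × 10^37 = 1.74 × 10^52 J/m³.

1.74 × 10^52 J/m³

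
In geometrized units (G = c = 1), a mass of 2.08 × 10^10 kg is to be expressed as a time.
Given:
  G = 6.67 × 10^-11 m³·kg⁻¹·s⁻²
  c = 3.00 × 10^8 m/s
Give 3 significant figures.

5.14 × 10^-26 s

Mass → time via G/c³.
2.08 × 10^10 kg × (G/c³) = 5.14 × 10^-26 s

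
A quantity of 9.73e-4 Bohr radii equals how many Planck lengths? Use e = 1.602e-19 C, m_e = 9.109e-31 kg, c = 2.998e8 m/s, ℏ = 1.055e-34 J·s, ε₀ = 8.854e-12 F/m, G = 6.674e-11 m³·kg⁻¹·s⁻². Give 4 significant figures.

Bohr radius: a₀ = 4πε₀ℏ²/(m_e e²) = 5.297e-11 m
Planck length: ℓ_P = √(ℏG/c³) = 1.616e-35 m
9.73e-4 × 5.297e-11 / 1.616e-35 = 3.189e21

3.189e21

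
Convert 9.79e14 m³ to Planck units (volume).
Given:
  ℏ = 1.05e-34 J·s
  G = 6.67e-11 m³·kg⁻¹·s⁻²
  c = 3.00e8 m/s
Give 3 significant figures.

Planck volume: V_P = (ℏG/c³)^(3/2) = 4.18e-105 m³.
9.79e14 / 4.18e-105 = 2.34e119

2.34e119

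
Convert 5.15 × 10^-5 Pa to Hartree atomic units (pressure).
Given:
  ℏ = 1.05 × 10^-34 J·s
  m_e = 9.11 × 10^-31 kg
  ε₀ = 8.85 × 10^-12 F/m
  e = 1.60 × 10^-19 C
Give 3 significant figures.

atomic unit of pressure: P_au = E_h/a₀³ = m_e⁴e¹⁰/((4πε₀)⁵ℏ⁸) = 3.01 × 10^13 Pa.
5.15 × 10^-5 / 3.01 × 10^13 = 1.71 × 10^-18

1.71 × 10^-18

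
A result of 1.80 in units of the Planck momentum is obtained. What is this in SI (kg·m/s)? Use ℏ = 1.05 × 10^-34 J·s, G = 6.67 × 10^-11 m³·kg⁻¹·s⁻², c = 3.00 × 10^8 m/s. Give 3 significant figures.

11.7 kg·m/s

One Planck momentum: p_P = √(ℏc³/G) = 6.52 kg·m/s.
1.80 × 6.52 kg·m/s = 11.7 kg·m/s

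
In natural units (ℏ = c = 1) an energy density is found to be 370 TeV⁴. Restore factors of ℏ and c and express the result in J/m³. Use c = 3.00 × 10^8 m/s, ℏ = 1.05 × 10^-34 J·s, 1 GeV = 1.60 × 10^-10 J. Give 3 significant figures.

[E]/[L]³ = [E]⁴/(ℏc)³; restore (ℏc)⁻³.
1 GeV⁴ → 1/(ℏc)³ × (1 GeV in J)⁴ = 2.10 × 10^37 J/m³.
Convert the energy scale: 370 TeV⁴ = 3.70 × 10^14 GeV⁴.
Result: 3.70 × 10^14 × 2.10 × 10^37 = 7.76 × 10^51 J/m³.

7.76 × 10^51 J/m³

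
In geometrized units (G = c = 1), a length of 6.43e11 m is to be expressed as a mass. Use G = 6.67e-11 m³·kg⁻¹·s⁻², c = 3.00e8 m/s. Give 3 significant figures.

Length → mass via c²/G.
6.43e11 m × (c²/G) = 8.68e38 kg

8.68e38 kg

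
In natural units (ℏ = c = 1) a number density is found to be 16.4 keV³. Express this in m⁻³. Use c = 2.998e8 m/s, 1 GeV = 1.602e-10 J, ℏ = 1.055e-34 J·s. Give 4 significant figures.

2.131e30 m⁻³

Number density is [L]⁻³ = [E]³/(ℏc)³.
1 GeV³ → 1/(ℏc)³ × (1 GeV in J)³ = 1.299e47 m⁻³.
Convert the energy scale: 16.4 keV³ = 1.64e-17 GeV³.
Result: 1.64e-17 × 1.299e47 = 2.131e30 m⁻³.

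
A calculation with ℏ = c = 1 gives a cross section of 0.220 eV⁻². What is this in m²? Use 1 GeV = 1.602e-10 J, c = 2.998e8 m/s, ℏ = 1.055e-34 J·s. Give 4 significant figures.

Area is [L]² = [E]⁻²·(ℏc)²; restore (ℏc)².
1 GeV⁻² → (ℏc)² × (1 GeV in J)⁻² = 3.898e-32 m².
Convert the energy scale: 0.220 eV⁻² = 2.20e17 GeV⁻².
Result: 2.20e17 × 3.898e-32 = 8.576e-15 m².

8.576e-15 m²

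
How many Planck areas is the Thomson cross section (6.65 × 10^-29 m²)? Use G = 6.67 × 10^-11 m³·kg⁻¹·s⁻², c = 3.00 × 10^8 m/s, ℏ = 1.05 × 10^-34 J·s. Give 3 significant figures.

Planck area: A_P = ℏG/c³ = 2.59 × 10^-70 m².
6.65 × 10^-29 / 2.59 × 10^-70 = 2.56 × 10^41

2.56 × 10^41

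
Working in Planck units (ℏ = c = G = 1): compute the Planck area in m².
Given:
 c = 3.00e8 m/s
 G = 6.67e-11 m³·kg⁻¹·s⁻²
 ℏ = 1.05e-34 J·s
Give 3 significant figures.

The unique combination of the constants set to 1 with dimensions of area is A_P = ℏG/c³.
  = 7.00e-45 / 2.70e25
  = 2.59e-70 m²

2.59e-70 m²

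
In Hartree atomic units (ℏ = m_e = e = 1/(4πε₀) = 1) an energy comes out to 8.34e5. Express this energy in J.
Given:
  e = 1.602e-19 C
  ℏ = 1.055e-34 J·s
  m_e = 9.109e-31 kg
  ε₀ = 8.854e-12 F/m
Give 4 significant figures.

3.631e-12 J

One hartree: E_h = m_e e⁴/(4πε₀ℏ)² = 4.354e-18 J.
8.34e5 × 4.354e-18 J = 3.631e-12 J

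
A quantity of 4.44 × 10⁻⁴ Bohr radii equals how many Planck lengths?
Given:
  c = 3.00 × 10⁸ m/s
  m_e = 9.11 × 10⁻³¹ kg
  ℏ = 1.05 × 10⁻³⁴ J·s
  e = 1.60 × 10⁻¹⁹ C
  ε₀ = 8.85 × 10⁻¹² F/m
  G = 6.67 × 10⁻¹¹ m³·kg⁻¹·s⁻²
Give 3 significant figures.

Bohr radius: a₀ = 4πε₀ℏ²/(m_e e²) = 5.26 × 10⁻¹¹ m
Planck length: ℓ_P = √(ℏG/c³) = 1.61 × 10⁻³⁵ m
4.44 × 10⁻⁴ × 5.26 × 10⁻¹¹ / 1.61 × 10⁻³⁵ = 1.45 × 10²¹

1.45 × 10²¹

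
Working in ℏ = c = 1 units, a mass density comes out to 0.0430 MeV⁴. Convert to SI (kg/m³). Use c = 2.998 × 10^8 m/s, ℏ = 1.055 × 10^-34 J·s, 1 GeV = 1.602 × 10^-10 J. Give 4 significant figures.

9.959 × 10^6 kg/m³

Mass density is [E]/(c²[L]³) = [E]⁴/(ℏ³c⁵).
1 GeV⁴ → 1/(ℏ³c⁵) × (1 GeV in J)⁴ = 2.316 × 10^20 kg/m³.
Convert the energy scale: 0.0430 MeV⁴ = 4.30 × 10^-14 GeV⁴.
Result: 4.30 × 10^-14 × 2.316 × 10^20 = 9.959 × 10^6 kg/m³.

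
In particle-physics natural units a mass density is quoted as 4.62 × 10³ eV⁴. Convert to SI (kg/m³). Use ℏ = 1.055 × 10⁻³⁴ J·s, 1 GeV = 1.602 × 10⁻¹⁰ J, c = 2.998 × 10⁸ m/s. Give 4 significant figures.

Mass density is [E]/(c²[L]³) = [E]⁴/(ℏ³c⁵).
1 GeV⁴ → 1/(ℏ³c⁵) × (1 GeV in J)⁴ = 2.316 × 10²⁰ kg/m³.
Convert the energy scale: 4.62 × 10³ eV⁴ = 4.62 × 10⁻³³ GeV⁴.
Result: 4.62 × 10⁻³³ × 2.316 × 10²⁰ = 1.070 × 10⁻¹² kg/m³.

1.070 × 10⁻¹² kg/m³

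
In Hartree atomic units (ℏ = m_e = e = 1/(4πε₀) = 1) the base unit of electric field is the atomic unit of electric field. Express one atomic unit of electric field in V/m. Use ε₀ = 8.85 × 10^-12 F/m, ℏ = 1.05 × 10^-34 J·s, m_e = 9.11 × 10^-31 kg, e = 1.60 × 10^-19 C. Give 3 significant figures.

E_au = E_h/(e a₀) = m_e²e⁵/((4πε₀)³ℏ⁴)
E_h = 4.38 × 10^-18 J
a₀ = 5.26 × 10^-11 m
E_h/(e·a₀) = 5.20 × 10^11 V/m

5.20 × 10^11 V/m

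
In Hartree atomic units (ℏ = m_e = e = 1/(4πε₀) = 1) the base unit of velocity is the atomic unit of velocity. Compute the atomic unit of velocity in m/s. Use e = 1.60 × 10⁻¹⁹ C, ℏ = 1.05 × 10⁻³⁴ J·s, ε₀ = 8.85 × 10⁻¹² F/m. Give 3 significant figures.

2.19 × 10⁶ m/s

v_au = e²/(4πε₀ℏ)
  = 2.56 × 10⁻³⁸ / 1.17 × 10⁻⁴⁴
  = 2.19 × 10⁶ m/s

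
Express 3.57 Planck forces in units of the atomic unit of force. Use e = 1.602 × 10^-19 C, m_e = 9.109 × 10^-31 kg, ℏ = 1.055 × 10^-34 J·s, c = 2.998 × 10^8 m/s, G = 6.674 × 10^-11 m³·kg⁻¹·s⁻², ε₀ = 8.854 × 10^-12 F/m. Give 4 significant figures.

Planck force: F_P = c⁴/G = 1.210 × 10^44 N
atomic unit of force: F_au = E_h/a₀ = m_e²e⁶/((4πε₀)³ℏ⁴) = 8.220 × 10^-8 N
3.57 × 1.210 × 10^44 / 8.220 × 10^-8 = 5.257 × 10^51

5.257 × 10^51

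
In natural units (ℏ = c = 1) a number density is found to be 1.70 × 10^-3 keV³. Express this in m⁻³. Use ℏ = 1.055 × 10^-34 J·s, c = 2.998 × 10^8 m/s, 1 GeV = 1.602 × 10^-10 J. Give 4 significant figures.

2.209 × 10^26 m⁻³

Number density is [L]⁻³ = [E]³/(ℏc)³.
1 GeV³ → 1/(ℏc)³ × (1 GeV in J)³ = 1.299 × 10^47 m⁻³.
Convert the energy scale: 1.70 × 10^-3 keV³ = 1.70 × 10^-21 GeV³.
Result: 1.70 × 10^-21 × 1.299 × 10^47 = 2.209 × 10^26 m⁻³.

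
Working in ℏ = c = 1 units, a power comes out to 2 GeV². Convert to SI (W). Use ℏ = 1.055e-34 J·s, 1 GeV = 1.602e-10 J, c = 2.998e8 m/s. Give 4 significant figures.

Power is [E]/[T] = [E]²/ℏ.
1 GeV² → 1/ℏ × (1 GeV in J)² = 2.433e14 W.
Result: 2 × 2.433e14 = 4.865e14 W.

4.865e14 W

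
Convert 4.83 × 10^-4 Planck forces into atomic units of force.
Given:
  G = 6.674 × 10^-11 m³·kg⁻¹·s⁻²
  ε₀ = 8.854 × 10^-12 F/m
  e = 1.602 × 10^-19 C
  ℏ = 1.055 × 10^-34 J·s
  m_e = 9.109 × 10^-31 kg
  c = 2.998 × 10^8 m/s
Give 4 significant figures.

7.113 × 10^47

Planck force: F_P = c⁴/G = 1.210 × 10^44 N
atomic unit of force: F_au = E_h/a₀ = m_e²e⁶/((4πε₀)³ℏ⁴) = 8.220 × 10^-8 N
4.83 × 10^-4 × 1.210 × 10^44 / 8.220 × 10^-8 = 7.113 × 10^47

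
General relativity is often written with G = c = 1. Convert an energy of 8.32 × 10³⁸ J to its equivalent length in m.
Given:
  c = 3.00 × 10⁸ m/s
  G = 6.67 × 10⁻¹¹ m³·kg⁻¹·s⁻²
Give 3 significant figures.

6.85 × 10⁻⁶ m

Energy → length via G/c⁴.
8.32 × 10³⁸ J × (G/c⁴) = 6.85 × 10⁻⁶ m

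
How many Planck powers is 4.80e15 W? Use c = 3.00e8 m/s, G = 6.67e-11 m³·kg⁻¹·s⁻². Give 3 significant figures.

Planck power: P_P = c⁵/G = 3.64e52 W.
4.80e15 / 3.64e52 = 1.32e-37

1.32e-37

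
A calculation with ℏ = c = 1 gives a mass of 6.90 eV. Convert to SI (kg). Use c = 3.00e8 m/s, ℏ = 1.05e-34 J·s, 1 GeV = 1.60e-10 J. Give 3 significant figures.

Mass is [E]/c²; divide by c².
1 GeV → 1/c² × (1 GeV in J) = 1.78e-27 kg.
Convert the energy scale: 6.90 eV = 6.90e-9 GeV.
Result: 6.90e-9 × 1.78e-27 = 1.23e-35 kg.

1.23e-35 kg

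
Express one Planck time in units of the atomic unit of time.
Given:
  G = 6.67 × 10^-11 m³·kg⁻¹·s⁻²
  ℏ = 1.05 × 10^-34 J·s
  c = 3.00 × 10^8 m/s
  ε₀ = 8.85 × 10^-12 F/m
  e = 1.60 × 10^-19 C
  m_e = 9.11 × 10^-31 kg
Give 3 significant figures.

Planck time: t_P = √(ℏG/c⁵) = 5.37 × 10^-44 s
atomic unit of time: τ_au = (4πε₀)²ℏ³/(m_e e⁴) = 2.40 × 10^-17 s
ratio = 5.37 × 10^-44 / 2.40 × 10^-17 = 2.24 × 10^-27

2.24 × 10^-27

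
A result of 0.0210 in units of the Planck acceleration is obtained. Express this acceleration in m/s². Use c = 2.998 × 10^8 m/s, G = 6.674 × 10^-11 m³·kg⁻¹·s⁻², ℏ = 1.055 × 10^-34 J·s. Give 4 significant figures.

1.168 × 10^50 m/s²

One Planck acceleration: a_P = √(c⁷/(ℏG)) = 5.560 × 10^51 m/s².
0.0210 × 5.560 × 10^51 m/s² = 1.168 × 10^50 m/s²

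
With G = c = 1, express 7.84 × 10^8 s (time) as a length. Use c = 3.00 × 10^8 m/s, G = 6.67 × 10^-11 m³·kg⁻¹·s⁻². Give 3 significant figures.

Time → length via c.
7.84 × 10^8 s × (c) = 2.35 × 10^17 m

2.35 × 10^17 m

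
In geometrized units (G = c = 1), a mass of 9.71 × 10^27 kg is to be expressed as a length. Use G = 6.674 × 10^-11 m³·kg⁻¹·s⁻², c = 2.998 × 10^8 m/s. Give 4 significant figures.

In G = c = 1 units mass has dimensions of length; the conversion factor is G/c².
9.71 × 10^27 kg × (G/c²) = 7.210 m

7.210 m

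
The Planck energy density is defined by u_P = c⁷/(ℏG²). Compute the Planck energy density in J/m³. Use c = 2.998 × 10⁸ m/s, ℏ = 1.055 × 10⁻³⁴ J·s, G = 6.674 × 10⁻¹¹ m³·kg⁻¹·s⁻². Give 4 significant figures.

u_P = c⁷/(ℏG²)
  = 2.177 × 10⁵⁹ / 4.699 × 10⁻⁵⁵
  = 4.632 × 10¹¹³ J/m³

4.632 × 10¹¹³ J/m³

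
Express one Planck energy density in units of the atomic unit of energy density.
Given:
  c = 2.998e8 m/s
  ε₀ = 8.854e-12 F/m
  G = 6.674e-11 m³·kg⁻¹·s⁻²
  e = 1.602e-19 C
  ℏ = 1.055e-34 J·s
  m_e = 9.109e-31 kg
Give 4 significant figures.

Planck energy density: u_P = c⁷/(ℏG²) = 4.632e113 J/m³
atomic unit of energy density: u_au = E_h/a₀³ = m_e⁴e¹⁰/((4πε₀)⁵ℏ⁸) = 2.929e13 J/m³
ratio = 4.632e113 / 2.929e13 = 1.581e100

1.581e100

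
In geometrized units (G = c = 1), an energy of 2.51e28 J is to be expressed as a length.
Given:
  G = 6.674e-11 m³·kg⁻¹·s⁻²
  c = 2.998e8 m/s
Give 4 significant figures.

2.074e-16 m

Energy → length via G/c⁴.
2.51e28 J × (G/c⁴) = 2.074e-16 m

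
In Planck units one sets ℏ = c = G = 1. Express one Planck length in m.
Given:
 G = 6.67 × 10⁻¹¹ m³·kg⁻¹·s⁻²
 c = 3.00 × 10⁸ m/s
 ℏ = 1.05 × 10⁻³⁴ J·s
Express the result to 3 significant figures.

1.61 × 10⁻³⁵ m

ℓ_P = √(ℏG/c³)
  = √(2.59 × 10⁻⁷⁰)
  = 1.61 × 10⁻³⁵ m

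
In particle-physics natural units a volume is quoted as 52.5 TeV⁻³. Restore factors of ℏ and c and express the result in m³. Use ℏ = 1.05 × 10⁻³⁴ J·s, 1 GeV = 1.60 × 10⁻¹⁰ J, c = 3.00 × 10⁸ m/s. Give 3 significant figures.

4.01 × 10⁻⁵⁵ m³

Volume is [L]³ = [E]⁻³·(ℏc)³.
1 GeV⁻³ → (ℏc)³ × (1 GeV in J)⁻³ = 7.63 × 10⁻⁴⁸ m³.
Convert the energy scale: 52.5 TeV⁻³ = 5.25 × 10⁻⁸ GeV⁻³.
Result: 5.25 × 10⁻⁸ × 7.63 × 10⁻⁴⁸ = 4.01 × 10⁻⁵⁵ m³.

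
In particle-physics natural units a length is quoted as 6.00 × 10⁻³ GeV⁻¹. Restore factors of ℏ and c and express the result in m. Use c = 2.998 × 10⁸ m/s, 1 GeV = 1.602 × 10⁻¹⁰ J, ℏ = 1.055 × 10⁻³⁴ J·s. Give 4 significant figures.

1.185 × 10⁻¹⁸ m

A length is [E]⁻¹ in ℏ=c=1; restore one factor of ℏc.
1 GeV⁻¹ → ℏc × (1 GeV in J)⁻¹ = 1.974 × 10⁻¹⁶ m.
Result: 6.00 × 10⁻³ × 1.974 × 10⁻¹⁶ = 1.185 × 10⁻¹⁸ m.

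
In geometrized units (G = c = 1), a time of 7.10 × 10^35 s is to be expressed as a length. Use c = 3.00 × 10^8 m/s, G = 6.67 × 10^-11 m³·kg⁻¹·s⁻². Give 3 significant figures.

Time → length via c.
7.10 × 10^35 s × (c) = 2.13 × 10^44 m

2.13 × 10^44 m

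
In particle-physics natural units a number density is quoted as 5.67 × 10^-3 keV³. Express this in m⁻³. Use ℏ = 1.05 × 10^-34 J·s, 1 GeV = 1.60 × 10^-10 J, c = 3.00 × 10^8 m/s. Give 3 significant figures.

Number density is [L]⁻³ = [E]³/(ℏc)³.
1 GeV³ → 1/(ℏc)³ × (1 GeV in J)³ = 1.31 × 10^47 m⁻³.
Convert the energy scale: 5.67 × 10^-3 keV³ = 5.67 × 10^-21 GeV³.
Result: 5.67 × 10^-21 × 1.31 × 10^47 = 7.43 × 10^26 m⁻³.

7.43 × 10^26 m⁻³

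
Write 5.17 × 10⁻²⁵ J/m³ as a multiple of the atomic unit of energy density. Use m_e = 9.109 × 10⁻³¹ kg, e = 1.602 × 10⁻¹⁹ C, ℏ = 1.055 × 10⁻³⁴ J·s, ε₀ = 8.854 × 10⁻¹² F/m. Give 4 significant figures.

atomic unit of energy density: u_au = E_h/a₀³ = m_e⁴e¹⁰/((4πε₀)⁵ℏ⁸) = 2.929 × 10¹³ J/m³.
5.17 × 10⁻²⁵ / 2.929 × 10¹³ = 1.765 × 10⁻³⁸

1.765 × 10⁻³⁸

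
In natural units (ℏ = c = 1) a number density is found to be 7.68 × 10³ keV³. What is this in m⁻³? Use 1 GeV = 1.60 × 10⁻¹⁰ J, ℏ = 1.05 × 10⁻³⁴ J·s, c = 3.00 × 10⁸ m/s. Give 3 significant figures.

Number density is [L]⁻³ = [E]³/(ℏc)³.
1 GeV³ → 1/(ℏc)³ × (1 GeV in J)³ = 1.31 × 10⁴⁷ m⁻³.
Convert the energy scale: 7.68 × 10³ keV³ = 7.68 × 10⁻¹⁵ GeV³.
Result: 7.68 × 10⁻¹⁵ × 1.31 × 10⁴⁷ = 1.01 × 10³³ m⁻³.

1.01 × 10³³ m⁻³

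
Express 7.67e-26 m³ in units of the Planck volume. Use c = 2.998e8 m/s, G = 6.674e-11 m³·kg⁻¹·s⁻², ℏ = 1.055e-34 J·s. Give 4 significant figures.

Planck volume: V_P = (ℏG/c³)^(3/2) = 4.224e-105 m³.
7.67e-26 / 4.224e-105 = 1.816e79

1.816e79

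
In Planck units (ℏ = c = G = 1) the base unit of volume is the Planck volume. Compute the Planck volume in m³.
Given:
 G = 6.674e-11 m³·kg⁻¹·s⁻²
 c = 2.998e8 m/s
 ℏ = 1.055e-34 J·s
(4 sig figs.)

V_P = (ℏG/c³)^(3/2)
  = √(1.784e-209)
  = 4.224e-105 m³

4.224e-105 m³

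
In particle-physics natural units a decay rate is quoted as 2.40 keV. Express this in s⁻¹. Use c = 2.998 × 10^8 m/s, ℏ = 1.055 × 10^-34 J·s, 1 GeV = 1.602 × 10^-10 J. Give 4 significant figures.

A rate is [E]/ℏ; divide by ℏ.
1 GeV → 1/ℏ × (1 GeV in J) = 1.518 × 10^24 s⁻¹.
Convert the energy scale: 2.40 keV = 2.40 × 10^-6 GeV.
Result: 2.40 × 10^-6 × 1.518 × 10^24 = 3.644 × 10^18 s⁻¹.

3.644 × 10^18 s⁻¹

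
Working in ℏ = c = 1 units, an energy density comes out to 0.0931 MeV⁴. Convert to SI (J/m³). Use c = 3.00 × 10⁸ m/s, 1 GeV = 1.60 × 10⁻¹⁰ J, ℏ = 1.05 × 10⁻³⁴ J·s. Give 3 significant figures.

1.95 × 10²⁴ J/m³

[E]/[L]³ = [E]⁴/(ℏc)³; restore (ℏc)⁻³.
1 GeV⁴ → 1/(ℏc)³ × (1 GeV in J)⁴ = 2.10 × 10³⁷ J/m³.
Convert the energy scale: 0.0931 MeV⁴ = 9.31 × 10⁻¹⁴ GeV⁴.
Result: 9.31 × 10⁻¹⁴ × 2.10 × 10³⁷ = 1.95 × 10²⁴ J/m³.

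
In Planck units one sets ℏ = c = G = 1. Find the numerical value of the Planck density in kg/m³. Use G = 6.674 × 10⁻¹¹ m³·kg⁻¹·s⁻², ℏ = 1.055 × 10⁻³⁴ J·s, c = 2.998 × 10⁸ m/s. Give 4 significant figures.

5.154 × 10⁹⁶ kg/m³

ρ_P = c⁵/(ℏG²)
  = 2.422 × 10⁴² / 4.699 × 10⁻⁵⁵
  = 5.154 × 10⁹⁶ kg/m³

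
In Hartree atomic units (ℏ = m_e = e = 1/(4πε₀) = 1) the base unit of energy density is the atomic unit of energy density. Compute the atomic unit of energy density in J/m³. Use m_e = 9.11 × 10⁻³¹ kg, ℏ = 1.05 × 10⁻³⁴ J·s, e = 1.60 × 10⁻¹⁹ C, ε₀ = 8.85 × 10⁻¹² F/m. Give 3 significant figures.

u_au = E_h/a₀³ = m_e⁴e¹⁰/((4πε₀)⁵ℏ⁸)
E_h = 4.38 × 10⁻¹⁸ J
a₀ = 5.26 × 10⁻¹¹ m
E_h/a₀³ = 3.01 × 10¹³ J/m³

3.01 × 10¹³ J/m³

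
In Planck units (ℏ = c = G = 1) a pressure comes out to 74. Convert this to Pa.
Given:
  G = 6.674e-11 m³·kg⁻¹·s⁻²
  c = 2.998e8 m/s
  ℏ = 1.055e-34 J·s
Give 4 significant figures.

One Planck pressure: p_P = c⁷/(ℏG²) = 4.632e113 Pa.
74 × 4.632e113 Pa = 3.428e115 Pa

3.428e115 Pa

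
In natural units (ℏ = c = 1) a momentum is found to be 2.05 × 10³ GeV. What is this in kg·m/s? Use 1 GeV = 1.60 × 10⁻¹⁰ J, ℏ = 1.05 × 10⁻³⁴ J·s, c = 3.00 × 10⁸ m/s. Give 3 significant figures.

Momentum is [E]/c; divide by c.
1 GeV → 1/c × (1 GeV in J) = 5.33 × 10⁻¹⁹ kg·m/s.
Result: 2.05 × 10³ × 5.33 × 10⁻¹⁹ = 1.09 × 10⁻¹⁵ kg·m/s.

1.09 × 10⁻¹⁵ kg·m/s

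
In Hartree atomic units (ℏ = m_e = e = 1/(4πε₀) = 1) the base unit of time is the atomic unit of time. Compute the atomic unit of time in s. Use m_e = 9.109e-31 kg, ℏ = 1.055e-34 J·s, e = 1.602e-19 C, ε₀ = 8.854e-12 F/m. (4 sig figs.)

2.423e-17 s

τ_au = (4πε₀)²ℏ³/(m_e e⁴)
E_h = 4.354e-18 J
ℏ/E_h = 2.423e-17 s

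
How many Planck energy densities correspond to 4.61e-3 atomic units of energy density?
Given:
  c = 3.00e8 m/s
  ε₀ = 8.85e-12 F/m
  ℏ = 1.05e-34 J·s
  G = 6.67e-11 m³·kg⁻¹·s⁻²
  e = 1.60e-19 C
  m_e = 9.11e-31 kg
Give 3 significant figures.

2.97e-103

atomic unit of energy density: u_au = E_h/a₀³ = m_e⁴e¹⁰/((4πε₀)⁵ℏ⁸) = 3.01e13 J/m³
Planck energy density: u_P = c⁷/(ℏG²) = 4.68e113 J/m³
4.61e-3 × 3.01e13 / 4.68e113 = 2.97e-103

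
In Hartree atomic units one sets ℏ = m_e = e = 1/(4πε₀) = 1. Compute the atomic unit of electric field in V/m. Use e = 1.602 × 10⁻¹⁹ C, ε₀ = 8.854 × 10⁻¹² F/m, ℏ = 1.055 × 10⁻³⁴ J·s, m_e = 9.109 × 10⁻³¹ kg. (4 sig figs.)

E_au = E_h/(e a₀) = m_e²e⁵/((4πε₀)³ℏ⁴)
E_h = 4.354 × 10⁻¹⁸ J
a₀ = 5.297 × 10⁻¹¹ m
E_h/(e·a₀) = 5.131 × 10¹¹ V/m

5.131 × 10¹¹ V/m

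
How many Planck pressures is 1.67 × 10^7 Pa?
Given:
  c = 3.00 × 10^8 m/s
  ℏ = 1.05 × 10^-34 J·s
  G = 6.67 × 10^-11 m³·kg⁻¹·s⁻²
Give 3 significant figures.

Planck pressure: p_P = c⁷/(ℏG²) = 4.68 × 10^113 Pa.
1.67 × 10^7 / 4.68 × 10^113 = 3.57 × 10^-107

3.57 × 10^-107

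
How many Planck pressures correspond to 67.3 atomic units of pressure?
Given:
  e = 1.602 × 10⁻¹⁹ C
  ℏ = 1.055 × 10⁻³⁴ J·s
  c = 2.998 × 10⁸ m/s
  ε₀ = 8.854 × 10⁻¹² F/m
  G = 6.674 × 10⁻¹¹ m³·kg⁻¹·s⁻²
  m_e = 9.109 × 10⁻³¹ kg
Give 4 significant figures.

atomic unit of pressure: P_au = E_h/a₀³ = m_e⁴e¹⁰/((4πε₀)⁵ℏ⁸) = 2.929 × 10¹³ Pa
Planck pressure: p_P = c⁷/(ℏG²) = 4.632 × 10¹¹³ Pa
67.3 × 2.929 × 10¹³ / 4.632 × 10¹¹³ = 4.256 × 10⁻⁹⁹

4.256 × 10⁻⁹⁹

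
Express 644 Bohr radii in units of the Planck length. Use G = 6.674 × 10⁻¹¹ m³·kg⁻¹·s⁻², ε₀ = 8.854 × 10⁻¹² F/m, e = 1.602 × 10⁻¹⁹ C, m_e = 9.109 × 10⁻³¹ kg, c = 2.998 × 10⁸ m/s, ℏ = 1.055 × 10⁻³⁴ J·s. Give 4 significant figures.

Bohr radius: a₀ = 4πε₀ℏ²/(m_e e²) = 5.297 × 10⁻¹¹ m
Planck length: ℓ_P = √(ℏG/c³) = 1.616 × 10⁻³⁵ m
644 × 5.297 × 10⁻¹¹ / 1.616 × 10⁻³⁵ = 2.110 × 10²⁷

2.110 × 10²⁷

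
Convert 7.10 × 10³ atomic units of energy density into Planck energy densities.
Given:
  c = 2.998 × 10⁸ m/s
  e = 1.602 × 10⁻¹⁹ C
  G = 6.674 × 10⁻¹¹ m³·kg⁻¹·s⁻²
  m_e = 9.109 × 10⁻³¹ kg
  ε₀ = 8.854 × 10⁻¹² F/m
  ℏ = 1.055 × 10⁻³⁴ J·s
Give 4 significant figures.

4.490 × 10⁻⁹⁷

atomic unit of energy density: u_au = E_h/a₀³ = m_e⁴e¹⁰/((4πε₀)⁵ℏ⁸) = 2.929 × 10¹³ J/m³
Planck energy density: u_P = c⁷/(ℏG²) = 4.632 × 10¹¹³ J/m³
7.10 × 10³ × 2.929 × 10¹³ / 4.632 × 10¹¹³ = 4.490 × 10⁻⁹⁷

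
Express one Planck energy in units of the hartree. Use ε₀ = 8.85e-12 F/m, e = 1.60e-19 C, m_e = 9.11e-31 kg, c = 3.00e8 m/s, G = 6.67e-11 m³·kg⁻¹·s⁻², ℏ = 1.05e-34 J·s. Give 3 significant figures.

Planck energy: E_P = √(ℏc⁵/G) = 1.96e9 J
hartree: E_h = m_e e⁴/(4πε₀ℏ)² = 4.38e-18 J
ratio = 1.96e9 / 4.38e-18 = 4.47e26

4.47e26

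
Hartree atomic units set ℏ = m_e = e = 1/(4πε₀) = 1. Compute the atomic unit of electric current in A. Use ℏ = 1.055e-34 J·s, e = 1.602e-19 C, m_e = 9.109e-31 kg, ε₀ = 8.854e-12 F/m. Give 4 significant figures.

Dimensional analysis gives I_au = e E_h/ℏ = m_e e⁵/((4πε₀)²ℏ³).
E_h = 4.354e-18 J
e·E_h/ℏ = 6.612e-3 A

6.612e-3 A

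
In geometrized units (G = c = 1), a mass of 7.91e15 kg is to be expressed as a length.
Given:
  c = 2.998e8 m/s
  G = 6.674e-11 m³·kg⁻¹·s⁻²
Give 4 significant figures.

In G = c = 1 units mass has dimensions of length; the conversion factor is G/c².
7.91e15 kg × (G/c²) = 5.874e-12 m

5.874e-12 m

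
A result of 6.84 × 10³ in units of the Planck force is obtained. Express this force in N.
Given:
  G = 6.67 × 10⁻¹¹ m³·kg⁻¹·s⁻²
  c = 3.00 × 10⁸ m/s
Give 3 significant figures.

One Planck force: F_P = c⁴/G = 1.21 × 10⁴⁴ N.
6.84 × 10³ × 1.21 × 10⁴⁴ N = 8.31 × 10⁴⁷ N

8.31 × 10⁴⁷ N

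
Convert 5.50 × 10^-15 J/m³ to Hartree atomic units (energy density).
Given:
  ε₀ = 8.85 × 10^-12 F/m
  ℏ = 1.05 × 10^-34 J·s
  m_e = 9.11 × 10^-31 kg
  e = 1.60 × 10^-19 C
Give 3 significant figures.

atomic unit of energy density: u_au = E_h/a₀³ = m_e⁴e¹⁰/((4πε₀)⁵ℏ⁸) = 3.01 × 10^13 J/m³.
5.50 × 10^-15 / 3.01 × 10^13 = 1.83 × 10^-28

1.83 × 10^-28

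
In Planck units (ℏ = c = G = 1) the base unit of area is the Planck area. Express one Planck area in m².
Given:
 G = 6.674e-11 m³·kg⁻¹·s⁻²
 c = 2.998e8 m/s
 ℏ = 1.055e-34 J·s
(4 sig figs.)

2.613e-70 m²

A_P = ℏG/c³
  = 7.041e-45 / 2.695e25
  = 2.613e-70 m²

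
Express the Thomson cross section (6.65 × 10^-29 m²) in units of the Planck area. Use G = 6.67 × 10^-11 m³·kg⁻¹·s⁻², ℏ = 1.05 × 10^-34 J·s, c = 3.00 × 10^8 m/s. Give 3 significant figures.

Planck area: A_P = ℏG/c³ = 2.59 × 10^-70 m².
6.65 × 10^-29 / 2.59 × 10^-70 = 2.56 × 10^41

2.56 × 10^41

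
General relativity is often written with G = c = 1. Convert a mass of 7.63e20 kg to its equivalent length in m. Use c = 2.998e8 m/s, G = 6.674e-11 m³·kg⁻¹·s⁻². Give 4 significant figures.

5.666e-7 m

In G = c = 1 units mass has dimensions of length; the conversion factor is G/c².
7.63e20 kg × (G/c²) = 5.666e-7 m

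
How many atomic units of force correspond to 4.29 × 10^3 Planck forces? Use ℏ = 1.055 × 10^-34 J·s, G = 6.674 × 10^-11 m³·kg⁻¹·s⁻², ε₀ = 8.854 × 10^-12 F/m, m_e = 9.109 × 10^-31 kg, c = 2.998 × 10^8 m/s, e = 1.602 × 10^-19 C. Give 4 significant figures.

Planck force: F_P = c⁴/G = 1.210 × 10^44 N
atomic unit of force: F_au = E_h/a₀ = m_e²e⁶/((4πε₀)³ℏ⁴) = 8.220 × 10^-8 N
4.29 × 10^3 × 1.210 × 10^44 / 8.220 × 10^-8 = 6.317 × 10^54

6.317 × 10^54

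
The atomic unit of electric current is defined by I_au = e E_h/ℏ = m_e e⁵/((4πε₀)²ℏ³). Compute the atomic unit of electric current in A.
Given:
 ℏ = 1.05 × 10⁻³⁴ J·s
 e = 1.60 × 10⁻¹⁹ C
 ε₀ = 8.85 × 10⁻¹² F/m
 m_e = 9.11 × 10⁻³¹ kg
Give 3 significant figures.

I_au = e E_h/ℏ = m_e e⁵/((4πε₀)²ℏ³)
E_h = 4.38 × 10⁻¹⁸ J
e·E_h/ℏ = 6.67 × 10⁻³ A

6.67 × 10⁻³ A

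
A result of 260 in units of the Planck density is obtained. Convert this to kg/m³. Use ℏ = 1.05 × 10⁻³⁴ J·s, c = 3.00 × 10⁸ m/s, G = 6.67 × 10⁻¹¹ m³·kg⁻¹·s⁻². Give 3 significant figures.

One Planck density: ρ_P = c⁵/(ℏG²) = 5.20 × 10⁹⁶ kg/m³.
260 × 5.20 × 10⁹⁶ kg/m³ = 1.35 × 10⁹⁹ kg/m³

1.35 × 10⁹⁹ kg/m³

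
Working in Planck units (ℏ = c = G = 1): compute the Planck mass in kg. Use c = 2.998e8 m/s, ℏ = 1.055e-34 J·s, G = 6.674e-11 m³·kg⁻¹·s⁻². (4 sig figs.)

Dimensional analysis gives m_P = √(ℏc/G).
  = √(4.739e-16)
  = 2.177e-8 kg

2.177e-8 kg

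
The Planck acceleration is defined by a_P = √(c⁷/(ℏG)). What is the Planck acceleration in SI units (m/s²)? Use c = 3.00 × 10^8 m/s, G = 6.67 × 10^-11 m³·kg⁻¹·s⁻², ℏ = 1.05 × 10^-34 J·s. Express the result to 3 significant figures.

a_P = √(c⁷/(ℏG))
  = √(3.12 × 10^103)
  = 5.59 × 10^51 m/s²

5.59 × 10^51 m/s²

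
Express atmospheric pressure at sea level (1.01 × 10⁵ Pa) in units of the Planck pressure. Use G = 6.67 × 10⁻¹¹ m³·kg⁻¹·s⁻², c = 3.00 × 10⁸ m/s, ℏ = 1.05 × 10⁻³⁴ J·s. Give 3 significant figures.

Planck pressure: p_P = c⁷/(ℏG²) = 4.68 × 10¹¹³ Pa.
1.01 × 10⁵ / 4.68 × 10¹¹³ = 2.16 × 10⁻¹⁰⁹

2.16 × 10⁻¹⁰⁹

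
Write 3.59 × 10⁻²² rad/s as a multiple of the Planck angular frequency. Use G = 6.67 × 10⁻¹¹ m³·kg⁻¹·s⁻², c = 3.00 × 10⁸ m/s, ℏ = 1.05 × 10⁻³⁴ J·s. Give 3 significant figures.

Planck angular frequency: ω_P = √(c⁵/(ℏG)) = 1.86 × 10⁴³ rad/s.
3.59 × 10⁻²² / 1.86 × 10⁴³ = 1.93 × 10⁻⁶⁵

1.93 × 10⁻⁶⁵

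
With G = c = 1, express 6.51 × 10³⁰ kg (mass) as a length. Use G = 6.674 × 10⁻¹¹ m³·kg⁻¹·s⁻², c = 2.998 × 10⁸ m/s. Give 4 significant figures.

In G = c = 1 units mass has dimensions of length; the conversion factor is G/c².
6.51 × 10³⁰ kg × (G/c²) = 4.834 × 10³ m

4.834 × 10³ m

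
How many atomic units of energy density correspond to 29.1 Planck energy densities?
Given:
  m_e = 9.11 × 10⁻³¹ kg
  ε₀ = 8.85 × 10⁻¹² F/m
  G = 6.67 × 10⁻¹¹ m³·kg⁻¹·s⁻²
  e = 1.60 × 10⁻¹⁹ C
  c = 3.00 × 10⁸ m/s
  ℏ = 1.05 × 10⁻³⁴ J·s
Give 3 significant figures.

Planck energy density: u_P = c⁷/(ℏG²) = 4.68 × 10¹¹³ J/m³
atomic unit of energy density: u_au = E_h/a₀³ = m_e⁴e¹⁰/((4πε₀)⁵ℏ⁸) = 3.01 × 10¹³ J/m³
29.1 × 4.68 × 10¹¹³ / 3.01 × 10¹³ = 4.52 × 10¹⁰¹

4.52 × 10¹⁰¹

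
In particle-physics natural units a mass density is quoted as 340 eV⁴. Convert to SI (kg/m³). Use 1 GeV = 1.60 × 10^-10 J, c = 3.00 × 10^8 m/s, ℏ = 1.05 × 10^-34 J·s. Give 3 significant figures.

7.92 × 10^-14 kg/m³

Mass density is [E]/(c²[L]³) = [E]⁴/(ℏ³c⁵).
1 GeV⁴ → 1/(ℏ³c⁵) × (1 GeV in J)⁴ = 2.33 × 10^20 kg/m³.
Convert the energy scale: 340 eV⁴ = 3.40 × 10^-34 GeV⁴.
Result: 3.40 × 10^-34 × 2.33 × 10^20 = 7.92 × 10^-14 kg/m³.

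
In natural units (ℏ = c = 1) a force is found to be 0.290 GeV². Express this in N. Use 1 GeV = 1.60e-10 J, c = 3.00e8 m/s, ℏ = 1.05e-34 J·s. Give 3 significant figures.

2.36e5 N

Force is [E]/[L] = [E]²/(ℏc); restore (ℏc)⁻¹.
1 GeV² → 1/(ℏc) × (1 GeV in J)² = 8.13e5 N.
Result: 0.290 × 8.13e5 = 2.36e5 N.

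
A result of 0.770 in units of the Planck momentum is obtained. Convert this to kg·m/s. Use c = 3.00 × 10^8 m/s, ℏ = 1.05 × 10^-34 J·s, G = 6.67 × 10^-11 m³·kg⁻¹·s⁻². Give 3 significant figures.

One Planck momentum: p_P = √(ℏc³/G) = 6.52 kg·m/s.
0.770 × 6.52 kg·m/s = 5.02 kg·m/s

5.02 kg·m/s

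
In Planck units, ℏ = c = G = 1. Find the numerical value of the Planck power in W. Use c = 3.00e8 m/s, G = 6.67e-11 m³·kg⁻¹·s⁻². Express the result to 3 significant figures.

From ℏ = c = G = 1 the power scale is P_P = c⁵/G.
  = 2.43e42 / 6.67e-11
  = 3.64e52 W

3.64e52 W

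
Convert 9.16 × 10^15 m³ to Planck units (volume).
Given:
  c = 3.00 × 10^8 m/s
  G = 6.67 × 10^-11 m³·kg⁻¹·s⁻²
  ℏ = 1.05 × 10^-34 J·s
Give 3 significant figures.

2.19 × 10^120

Planck volume: V_P = (ℏG/c³)^(3/2) = 4.18 × 10^-105 m³.
9.16 × 10^15 / 4.18 × 10^-105 = 2.19 × 10^120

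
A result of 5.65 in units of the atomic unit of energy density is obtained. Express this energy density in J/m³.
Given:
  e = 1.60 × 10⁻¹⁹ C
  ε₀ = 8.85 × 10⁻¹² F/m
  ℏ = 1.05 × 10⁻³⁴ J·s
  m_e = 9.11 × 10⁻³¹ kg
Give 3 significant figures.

One atomic unit of energy density: u_au = E_h/a₀³ = m_e⁴e¹⁰/((4πε₀)⁵ℏ⁸) = 3.01 × 10¹³ J/m³.
5.65 × 3.01 × 10¹³ J/m³ = 1.70 × 10¹⁴ J/m³

1.70 × 10¹⁴ J/m³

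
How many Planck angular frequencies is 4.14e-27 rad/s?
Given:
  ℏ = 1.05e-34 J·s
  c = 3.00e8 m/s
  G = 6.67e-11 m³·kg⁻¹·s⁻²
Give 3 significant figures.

2.22e-70

Planck angular frequency: ω_P = √(c⁵/(ℏG)) = 1.86e43 rad/s.
4.14e-27 / 1.86e43 = 2.22e-70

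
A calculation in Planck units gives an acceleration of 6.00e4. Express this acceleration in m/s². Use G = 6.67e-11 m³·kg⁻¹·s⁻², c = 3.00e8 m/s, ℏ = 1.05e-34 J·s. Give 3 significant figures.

One Planck acceleration: a_P = √(c⁷/(ℏG)) = 5.59e51 m/s².
6.00e4 × 5.59e51 m/s² = 3.35e56 m/s²

3.35e56 m/s²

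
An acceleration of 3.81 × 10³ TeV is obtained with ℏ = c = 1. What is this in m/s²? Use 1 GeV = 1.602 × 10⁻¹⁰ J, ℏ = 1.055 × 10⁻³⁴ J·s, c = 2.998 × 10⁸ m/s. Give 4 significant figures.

Acceleration is [L]/[T]² = c·[E]/ℏ.
1 GeV → c/ℏ × (1 GeV in J) = 4.552 × 10³² m/s².
Convert the energy scale: 3.81 × 10³ TeV = 3.81 × 10⁶ GeV.
Result: 3.81 × 10⁶ × 4.552 × 10³² = 1.734 × 10³⁹ m/s².

1.734 × 10³⁹ m/s²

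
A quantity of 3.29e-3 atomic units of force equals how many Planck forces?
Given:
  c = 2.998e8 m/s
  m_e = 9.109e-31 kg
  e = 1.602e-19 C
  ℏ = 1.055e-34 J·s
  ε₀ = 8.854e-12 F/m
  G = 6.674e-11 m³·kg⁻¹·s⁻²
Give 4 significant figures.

atomic unit of force: F_au = E_h/a₀ = m_e²e⁶/((4πε₀)³ℏ⁴) = 8.220e-8 N
Planck force: F_P = c⁴/G = 1.210e44 N
3.29e-3 × 8.220e-8 / 1.210e44 = 2.234e-54

2.234e-54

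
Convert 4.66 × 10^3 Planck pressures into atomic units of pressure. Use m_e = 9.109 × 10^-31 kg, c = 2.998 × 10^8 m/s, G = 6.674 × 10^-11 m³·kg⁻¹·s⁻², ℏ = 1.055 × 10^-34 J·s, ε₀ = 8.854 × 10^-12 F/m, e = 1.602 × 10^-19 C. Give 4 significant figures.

Planck pressure: p_P = c⁷/(ℏG²) = 4.632 × 10^113 Pa
atomic unit of pressure: P_au = E_h/a₀³ = m_e⁴e¹⁰/((4πε₀)⁵ℏ⁸) = 2.929 × 10^13 Pa
4.66 × 10^3 × 4.632 × 10^113 / 2.929 × 10^13 = 7.370 × 10^103

7.370 × 10^103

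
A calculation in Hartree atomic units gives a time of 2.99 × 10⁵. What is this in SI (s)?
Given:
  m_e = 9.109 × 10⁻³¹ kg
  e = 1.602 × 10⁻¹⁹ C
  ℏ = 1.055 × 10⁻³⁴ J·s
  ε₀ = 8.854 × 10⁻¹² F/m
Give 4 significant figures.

7.244 × 10⁻¹² s

One atomic unit of time: τ_au = (4πε₀)²ℏ³/(m_e e⁴) = 2.423 × 10⁻¹⁷ s.
2.99 × 10⁵ × 2.423 × 10⁻¹⁷ s = 7.244 × 10⁻¹² s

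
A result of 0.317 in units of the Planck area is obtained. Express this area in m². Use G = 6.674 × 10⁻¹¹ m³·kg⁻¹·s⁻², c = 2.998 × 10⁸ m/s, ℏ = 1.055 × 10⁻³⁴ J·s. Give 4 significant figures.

One Planck area: A_P = ℏG/c³ = 2.613 × 10⁻⁷⁰ m².
0.317 × 2.613 × 10⁻⁷⁰ m² = 8.283 × 10⁻⁷¹ m²

8.283 × 10⁻⁷¹ m²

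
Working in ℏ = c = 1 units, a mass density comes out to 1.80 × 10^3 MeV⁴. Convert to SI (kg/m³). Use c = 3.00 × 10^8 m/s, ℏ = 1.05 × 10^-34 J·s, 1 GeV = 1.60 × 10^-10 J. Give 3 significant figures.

4.19 × 10^11 kg/m³

Mass density is [E]/(c²[L]³) = [E]⁴/(ℏ³c⁵).
1 GeV⁴ → 1/(ℏ³c⁵) × (1 GeV in J)⁴ = 2.33 × 10^20 kg/m³.
Convert the energy scale: 1.80 × 10^3 MeV⁴ = 1.80 × 10^-9 GeV⁴.
Result: 1.80 × 10^-9 × 2.33 × 10^20 = 4.19 × 10^11 kg/m³.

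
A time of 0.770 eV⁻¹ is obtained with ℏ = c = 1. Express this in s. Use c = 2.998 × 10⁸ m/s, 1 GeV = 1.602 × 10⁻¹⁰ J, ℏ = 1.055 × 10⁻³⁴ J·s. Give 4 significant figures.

5.071 × 10⁻¹⁶ s

A time is [E]⁻¹ in ℏ=c=1; restore one factor of ℏ.
1 GeV⁻¹ → ℏ × (1 GeV in J)⁻¹ = 6.586 × 10⁻²⁵ s.
Convert the energy scale: 0.770 eV⁻¹ = 7.70 × 10⁸ GeV⁻¹.
Result: 7.70 × 10⁸ × 6.586 × 10⁻²⁵ = 5.071 × 10⁻¹⁶ s.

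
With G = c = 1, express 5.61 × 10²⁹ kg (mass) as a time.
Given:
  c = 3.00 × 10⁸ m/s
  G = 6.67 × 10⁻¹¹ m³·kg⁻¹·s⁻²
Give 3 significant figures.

Mass → time via G/c³.
5.61 × 10²⁹ kg × (G/c³) = 1.39 × 10⁻⁶ s

1.39 × 10⁻⁶ s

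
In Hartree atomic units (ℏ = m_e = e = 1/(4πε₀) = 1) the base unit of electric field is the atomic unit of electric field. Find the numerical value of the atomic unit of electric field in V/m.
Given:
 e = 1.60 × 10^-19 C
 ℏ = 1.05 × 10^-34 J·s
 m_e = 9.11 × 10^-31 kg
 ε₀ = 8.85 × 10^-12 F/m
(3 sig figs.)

5.20 × 10^11 V/m

E_au = E_h/(e a₀) = m_e²e⁵/((4πε₀)³ℏ⁴)
E_h = 4.38 × 10^-18 J
a₀ = 5.26 × 10^-11 m
E_h/(e·a₀) = 5.20 × 10^11 V/m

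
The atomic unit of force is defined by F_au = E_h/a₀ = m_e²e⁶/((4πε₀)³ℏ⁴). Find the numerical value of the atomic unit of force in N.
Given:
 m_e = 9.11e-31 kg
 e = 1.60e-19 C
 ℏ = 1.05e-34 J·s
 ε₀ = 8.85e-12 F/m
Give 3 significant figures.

F_au = E_h/a₀ = m_e²e⁶/((4πε₀)³ℏ⁴)
E_h = 4.38e-18 J
a₀ = 5.26e-11 m
E_h/a₀ = 8.33e-8 N

8.33e-8 N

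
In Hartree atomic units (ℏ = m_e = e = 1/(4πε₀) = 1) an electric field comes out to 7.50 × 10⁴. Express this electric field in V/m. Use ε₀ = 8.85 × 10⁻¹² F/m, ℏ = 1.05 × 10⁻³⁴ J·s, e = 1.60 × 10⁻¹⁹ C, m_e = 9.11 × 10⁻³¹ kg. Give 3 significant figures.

One atomic unit of electric field: E_au = E_h/(e a₀) = m_e²e⁵/((4πε₀)³ℏ⁴) = 5.20 × 10¹¹ V/m.
7.50 × 10⁴ × 5.20 × 10¹¹ V/m = 3.90 × 10¹⁶ V/m

3.90 × 10¹⁶ V/m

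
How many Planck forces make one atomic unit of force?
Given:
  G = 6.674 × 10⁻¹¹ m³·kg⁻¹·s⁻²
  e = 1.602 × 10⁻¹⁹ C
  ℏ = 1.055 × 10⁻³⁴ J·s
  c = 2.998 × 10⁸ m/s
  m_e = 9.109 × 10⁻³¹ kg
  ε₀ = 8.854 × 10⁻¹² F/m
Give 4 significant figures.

6.791 × 10⁻⁵²

atomic unit of force: F_au = E_h/a₀ = m_e²e⁶/((4πε₀)³ℏ⁴) = 8.220 × 10⁻⁸ N
Planck force: F_P = c⁴/G = 1.210 × 10⁴⁴ N
ratio = 8.220 × 10⁻⁸ / 1.210 × 10⁴⁴ = 6.791 × 10⁻⁵²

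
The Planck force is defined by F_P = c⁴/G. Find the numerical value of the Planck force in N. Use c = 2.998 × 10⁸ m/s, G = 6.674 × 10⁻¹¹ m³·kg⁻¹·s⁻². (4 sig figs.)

1.210 × 10⁴⁴ N

F_P = c⁴/G
  = 8.078 × 10³³ / 6.674 × 10⁻¹¹
  = 1.210 × 10⁴⁴ N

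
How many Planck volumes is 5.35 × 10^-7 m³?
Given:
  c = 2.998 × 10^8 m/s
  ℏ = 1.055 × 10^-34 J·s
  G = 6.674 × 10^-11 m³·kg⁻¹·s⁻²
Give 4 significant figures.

1.267 × 10^98

Planck volume: V_P = (ℏG/c³)^(3/2) = 4.224 × 10^-105 m³.
5.35 × 10^-7 / 4.224 × 10^-105 = 1.267 × 10^98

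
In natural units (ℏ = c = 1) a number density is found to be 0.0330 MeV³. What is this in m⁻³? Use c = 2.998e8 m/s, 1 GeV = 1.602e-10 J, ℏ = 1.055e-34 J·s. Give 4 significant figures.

4.288e36 m⁻³

Number density is [L]⁻³ = [E]³/(ℏc)³.
1 GeV³ → 1/(ℏc)³ × (1 GeV in J)³ = 1.299e47 m⁻³.
Convert the energy scale: 0.0330 MeV³ = 3.30e-11 GeV³.
Result: 3.30e-11 × 1.299e47 = 4.288e36 m⁻³.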